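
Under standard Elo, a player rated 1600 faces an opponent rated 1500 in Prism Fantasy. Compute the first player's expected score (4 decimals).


Elo expected score: Ea = 1/(1 + 10^((Rb-Ra)/400))
Rb - Ra = 1500 - 1600 = -100
(Rb-Ra)/400 = -100/400 = -0.25
10^-0.25 = 0.562341
Ea = 1/(1 + 0.562341) = 1/1.562341 = 0.6401

0.6401


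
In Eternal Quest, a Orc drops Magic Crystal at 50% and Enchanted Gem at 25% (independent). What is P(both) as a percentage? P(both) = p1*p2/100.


For independent events, P(both) = P(A) * P(B)
= 50% * 25%
= 1250 / 100 %
= 12.5%

12.5%


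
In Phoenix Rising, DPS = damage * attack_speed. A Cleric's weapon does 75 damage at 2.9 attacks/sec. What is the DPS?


DPS = damage * attack_speed
= 75 * 2.9
= 217.5

217.5 DPS


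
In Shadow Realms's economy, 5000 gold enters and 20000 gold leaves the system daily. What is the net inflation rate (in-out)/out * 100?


Net gold = 5000 - 20000 = -15000
Inflation rate = net / sunk * 100 = -15000 / 20000 * 100
= -0.75 * 100
= -75.00%

-75.00%


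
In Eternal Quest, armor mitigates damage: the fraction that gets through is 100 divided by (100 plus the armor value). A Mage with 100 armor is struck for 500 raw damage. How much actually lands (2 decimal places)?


actual = 500 * 100 / (100 + 100)
= 500 * 100 / 200
= 50000 / 200
= 250.00

250.00 damage


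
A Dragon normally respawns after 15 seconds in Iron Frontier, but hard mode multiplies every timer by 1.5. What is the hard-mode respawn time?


Respawn time = base * multiplier
= 15 * 1.5
= 22.5 seconds

22.5 seconds


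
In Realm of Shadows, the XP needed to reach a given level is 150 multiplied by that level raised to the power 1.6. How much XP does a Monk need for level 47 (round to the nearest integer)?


XP = 150 * level^1.6
Substitute level = 47:
XP = 150 * 47^1.6
= 150 * 473.5399
= 71031

71031 XP


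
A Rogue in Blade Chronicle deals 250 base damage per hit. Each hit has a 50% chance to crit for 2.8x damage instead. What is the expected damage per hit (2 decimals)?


E[dmg] = base * (1 + crit_chance * (crit_mult - 1))
cc as decimal = 50/100 = 0.5
cm - 1 = 2.8 - 1 = 1.8
Bonus factor = 0.5 * 1.8 = 0.9
Total multiplier = 1 + 0.9 = 1.9
Expected damage = 250 * 1.9 = 475.00

475.00 damage


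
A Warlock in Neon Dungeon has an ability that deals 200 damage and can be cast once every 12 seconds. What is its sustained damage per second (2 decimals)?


DPS = damage / cooldown
= 200 / 12
= 16.67

16.67 DPS


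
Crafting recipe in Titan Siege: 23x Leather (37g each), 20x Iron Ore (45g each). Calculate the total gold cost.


Cost breakdown:
  Leather: 23 * 37 = 851
  Iron Ore: 20 * 45 = 900
Total = 851 + 900 = 1751

1751 gold


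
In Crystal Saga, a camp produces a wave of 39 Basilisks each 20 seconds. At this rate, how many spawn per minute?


Spawns per minute = count * (60 / interval)
= 39 * (60 / 20)
= 39 * 3.0
= 117.0

117.0 per minute


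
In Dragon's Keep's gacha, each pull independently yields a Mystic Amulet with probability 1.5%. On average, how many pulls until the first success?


Expected pulls for a geometric distribution = 1/p = 100 / rate%
= 100 / 1.5
= 66.67

66.67 pulls


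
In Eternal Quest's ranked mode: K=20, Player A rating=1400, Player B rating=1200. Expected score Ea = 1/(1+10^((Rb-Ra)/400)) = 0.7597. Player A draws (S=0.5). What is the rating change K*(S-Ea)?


Elo update: delta = K * (S - Ea), where S = 0.5 (draws)
S - Ea = 0.5 - 0.7597 = -0.2597
Rating change = 20 * -0.2597
= -5.19

-5.19 rating points


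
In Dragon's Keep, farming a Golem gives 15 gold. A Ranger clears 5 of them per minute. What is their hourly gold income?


Gold per minute = 15 * 5 = 75
Gold per hour = 75 * 60 = 4500

4500 gold/hour


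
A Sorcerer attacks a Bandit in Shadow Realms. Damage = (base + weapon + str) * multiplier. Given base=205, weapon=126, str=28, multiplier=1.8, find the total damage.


Sum base + weapon + str = 205 + 126 + 28 = 359
Multiply by 1.8:
359 * 1.8 = 646.2

646.2 damage


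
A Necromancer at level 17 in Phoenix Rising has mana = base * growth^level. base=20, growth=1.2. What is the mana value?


value = base * growth^level
= 20 * 1.2^17
= 20 * 22.186111
= 443.72

443.72 mana


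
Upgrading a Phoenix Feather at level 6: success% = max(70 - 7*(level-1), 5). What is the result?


raw_rate = 70 - 7 * (6 - 1)
= 70 - 7 * 5
= 70 - 35
= 35
Apply floor: max(35, 5) = 35%

35%


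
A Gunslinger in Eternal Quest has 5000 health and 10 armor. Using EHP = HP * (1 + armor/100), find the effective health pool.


EHP = 5000 * (1 + 10/100)
= 5000 * (1 + 0.1)
= 5000 * 1.1
= 5500.0

5500.0 EHP


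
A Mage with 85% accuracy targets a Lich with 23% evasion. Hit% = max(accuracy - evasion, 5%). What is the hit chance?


accuracy - evasion = 85 - 23 = 62
Apply floor: max(62, 5) = 62
Hit chance = 62%

62%


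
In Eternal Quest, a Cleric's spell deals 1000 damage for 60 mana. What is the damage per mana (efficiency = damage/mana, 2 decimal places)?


Efficiency = damage / mana
= 1000 / 60
= 16.67

16.67 dmg/mana


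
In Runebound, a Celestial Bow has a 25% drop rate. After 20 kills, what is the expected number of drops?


Expected drops = kills * (drop_rate / 100)
= 20 * (25 / 100)
= 20 * 0.25
= 5.0

5.0 drops


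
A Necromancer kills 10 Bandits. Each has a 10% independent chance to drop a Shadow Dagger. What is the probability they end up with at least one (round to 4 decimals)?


P(at least one) = 1 - P(none) = 1 - (1-p)^n
p = 10/100 = 0.1
1 - p = 0.9
(1 - p)^10 = 0.9^10 = 0.348678
P(at least one) = 1 - 0.348678 = 0.6513

0.6513


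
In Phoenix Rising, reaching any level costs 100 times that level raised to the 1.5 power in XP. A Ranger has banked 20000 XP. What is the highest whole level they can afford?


XP = 100 * level^1.5, so level = (XP / 100)^(1/1.5)
= (20000 / 100)^(1/1.5)
= 200.0^0.6667
= 34.1995
Floor: level = 34

level 34


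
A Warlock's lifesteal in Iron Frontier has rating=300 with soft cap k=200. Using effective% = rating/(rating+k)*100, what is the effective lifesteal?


effective% = rating / (rating + k) * 100
= 300 / (300 + 200) * 100
= 300 / 500 * 100
= 0.6 * 100
= 60.00%

60.00%


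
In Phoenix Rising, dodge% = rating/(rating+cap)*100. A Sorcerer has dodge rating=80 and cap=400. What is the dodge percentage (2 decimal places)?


dodge% = 80 / (80 + 400) * 100
= 80 / 480 * 100
= 0.166667 * 100
= 16.67%

16.67%


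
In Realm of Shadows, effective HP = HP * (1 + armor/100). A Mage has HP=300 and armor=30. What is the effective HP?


EHP = 300 * (1 + 30/100)
= 300 * (1 + 0.3)
= 300 * 1.3
= 390.0

390.0 EHP


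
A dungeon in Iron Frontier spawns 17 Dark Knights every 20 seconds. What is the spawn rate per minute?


Spawns per minute = count * (60 / interval)
= 17 * (60 / 20)
= 17 * 3.0
= 51.0

51.0 per minute


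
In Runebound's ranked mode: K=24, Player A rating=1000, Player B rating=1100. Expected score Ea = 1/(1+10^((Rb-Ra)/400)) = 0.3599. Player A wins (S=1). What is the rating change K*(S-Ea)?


Elo update: delta = K * (S - Ea), where S = 1 (wins)
S - Ea = 1 - 0.3599 = 0.6401
Rating change = 24 * 0.6401
= 15.36

15.36 rating points


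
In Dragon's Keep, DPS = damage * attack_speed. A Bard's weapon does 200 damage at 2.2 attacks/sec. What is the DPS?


DPS = damage * attack_speed
= 200 * 2.2
= 440.0

440.0 DPS


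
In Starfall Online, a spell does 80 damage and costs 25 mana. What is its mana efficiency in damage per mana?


Efficiency = damage / mana
= 80 / 25
= 3.20

3.20 dmg/mana


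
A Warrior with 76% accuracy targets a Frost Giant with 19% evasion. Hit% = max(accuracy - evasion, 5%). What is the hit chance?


accuracy - evasion = 76 - 19 = 57
Apply floor: max(57, 5) = 57
Hit chance = 57%

57%


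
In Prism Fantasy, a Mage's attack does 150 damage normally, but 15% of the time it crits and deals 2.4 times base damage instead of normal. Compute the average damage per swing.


E[dmg] = base * (1 + crit_chance * (crit_mult - 1))
cc as decimal = 15/100 = 0.15
cm - 1 = 2.4 - 1 = 1.4
Bonus factor = 0.15 * 1.4 = 0.21
Total multiplier = 1 + 0.21 = 1.21
Expected damage = 150 * 1.21 = 181.50

181.50 damage


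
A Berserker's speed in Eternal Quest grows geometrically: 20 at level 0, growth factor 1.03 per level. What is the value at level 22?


value = base * growth^level
= 20 * 1.03^22
= 20 * 1.916103
= 38.32

38.32 speed


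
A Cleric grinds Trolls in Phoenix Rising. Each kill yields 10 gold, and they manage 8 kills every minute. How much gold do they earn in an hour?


Gold per minute = 10 * 8 = 80
Gold per hour = 80 * 60 = 4800

4800 gold/hour


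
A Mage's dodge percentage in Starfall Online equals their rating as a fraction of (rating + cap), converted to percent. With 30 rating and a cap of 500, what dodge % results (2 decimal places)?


dodge% = 30 / (30 + 500) * 100
= 30 / 530 * 100
= 0.056604 * 100
= 5.66%

5.66%


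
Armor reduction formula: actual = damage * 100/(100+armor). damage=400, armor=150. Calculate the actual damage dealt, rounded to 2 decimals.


actual = 400 * 100 / (100 + 150)
= 400 * 100 / 250
= 40000 / 250
= 160.00

160.00 damage


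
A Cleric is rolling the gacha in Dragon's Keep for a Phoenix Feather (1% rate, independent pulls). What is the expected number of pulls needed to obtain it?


Expected pulls for a geometric distribution = 1/p = 100 / rate%
= 100 / 1
= 100.0

100.0 pulls


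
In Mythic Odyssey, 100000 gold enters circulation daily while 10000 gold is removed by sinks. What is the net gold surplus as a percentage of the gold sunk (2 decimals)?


Net gold = 100000 - 10000 = 90000
Inflation rate = net / sunk * 100 = 90000 / 10000 * 100
= 9.0 * 100
= 900.00%

900.00%


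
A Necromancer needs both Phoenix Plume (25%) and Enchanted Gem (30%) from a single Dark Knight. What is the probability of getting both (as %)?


For independent events, P(both) = P(A) * P(B)
= 25% * 30%
= 750 / 100 %
= 7.5%

7.5%


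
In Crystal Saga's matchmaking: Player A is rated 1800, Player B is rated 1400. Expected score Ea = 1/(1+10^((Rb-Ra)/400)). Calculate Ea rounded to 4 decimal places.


Elo expected score: Ea = 1/(1 + 10^((Rb-Ra)/400))
Rb - Ra = 1400 - 1800 = -400
(Rb-Ra)/400 = -400/400 = -1.0
10^-1.0 = 0.1
Ea = 1/(1 + 0.1) = 1/1.1 = 0.9091

0.9091


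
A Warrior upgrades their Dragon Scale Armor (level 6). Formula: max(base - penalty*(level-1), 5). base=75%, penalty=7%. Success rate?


raw_rate = 75 - 7 * (6 - 1)
= 75 - 7 * 5
= 75 - 35
= 40
Apply floor: max(40, 5) = 40%

40%


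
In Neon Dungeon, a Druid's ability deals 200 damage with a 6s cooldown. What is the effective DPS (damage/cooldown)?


DPS = damage / cooldown
= 200 / 6
= 33.33

33.33 DPS


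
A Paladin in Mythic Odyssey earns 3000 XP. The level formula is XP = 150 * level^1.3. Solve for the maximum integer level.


XP = 150 * level^1.3, so level = (XP / 150)^(1/1.3)
= (3000 / 150)^(1/1.3)
= 20.0^0.7692
= 10.0183
Floor: level = 10

level 10


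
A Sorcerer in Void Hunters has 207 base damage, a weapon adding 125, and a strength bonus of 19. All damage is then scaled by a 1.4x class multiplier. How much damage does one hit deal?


Sum base + weapon + str = 207 + 125 + 19 = 351
Multiply by 1.4:
351 * 1.4 = 491.4

491.4 damage


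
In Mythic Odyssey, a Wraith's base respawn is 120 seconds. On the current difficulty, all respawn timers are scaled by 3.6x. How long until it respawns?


Respawn time = base * multiplier
= 120 * 3.6
= 432.0 seconds

432.0 seconds


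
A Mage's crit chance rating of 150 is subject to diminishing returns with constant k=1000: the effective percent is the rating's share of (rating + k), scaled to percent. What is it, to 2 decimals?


effective% = rating / (rating + k) * 100
= 150 / (150 + 1000) * 100
= 150 / 1150 * 100
= 0.130435 * 100
= 13.04%

13.04%


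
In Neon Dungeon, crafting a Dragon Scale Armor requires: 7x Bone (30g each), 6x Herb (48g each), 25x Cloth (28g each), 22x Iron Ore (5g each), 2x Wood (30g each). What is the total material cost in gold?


Cost breakdown:
  Bone: 7 * 30 = 210
  Herb: 6 * 48 = 288
  Cloth: 25 * 28 = 700
  Iron Ore: 22 * 5 = 110
  Wood: 2 * 30 = 60
Total = 210 + 288 + 700 + 110 + 60 = 1368

1368 gold


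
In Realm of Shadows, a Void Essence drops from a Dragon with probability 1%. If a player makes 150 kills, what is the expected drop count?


Expected drops = kills * (drop_rate / 100)
= 150 * (1 / 100)
= 150 * 0.01
= 1.5

1.5 drops


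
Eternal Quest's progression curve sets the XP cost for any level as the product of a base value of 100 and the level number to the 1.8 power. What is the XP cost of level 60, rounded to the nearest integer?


XP = 100 * level^1.8
Substitute level = 60:
XP = 100 * 60^1.8
= 100 * 1587.3484
= 158735

158735 XP


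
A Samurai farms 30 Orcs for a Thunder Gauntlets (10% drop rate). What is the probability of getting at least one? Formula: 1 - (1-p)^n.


P(at least one) = 1 - P(none) = 1 - (1-p)^n
p = 10/100 = 0.1
1 - p = 0.9
(1 - p)^30 = 0.9^30 = 0.042391
P(at least one) = 1 - 0.042391 = 0.9576

0.9576


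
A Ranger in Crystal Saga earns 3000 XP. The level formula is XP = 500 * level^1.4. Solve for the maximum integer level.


XP = 500 * level^1.4, so level = (XP / 500)^(1/1.4)
= (3000 / 500)^(1/1.4)
= 6.0^0.7143
= 3.596
Floor: level = 3

level 3


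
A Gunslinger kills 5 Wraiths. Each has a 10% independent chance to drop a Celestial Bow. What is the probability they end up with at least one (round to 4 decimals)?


P(at least one) = 1 - P(none) = 1 - (1-p)^n
p = 10/100 = 0.1
1 - p = 0.9
(1 - p)^5 = 0.9^5 = 0.590490
P(at least one) = 1 - 0.590490 = 0.4095

0.4095


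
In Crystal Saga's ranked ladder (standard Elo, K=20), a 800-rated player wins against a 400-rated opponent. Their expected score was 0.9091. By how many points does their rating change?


Elo update: delta = K * (S - Ea), where S = 1 (wins)
S - Ea = 1 - 0.9091 = 0.0909
Rating change = 20 * 0.0909
= 1.82

1.82 rating points


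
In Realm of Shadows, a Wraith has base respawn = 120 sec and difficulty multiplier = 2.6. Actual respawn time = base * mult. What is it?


Respawn time = base * multiplier
= 120 * 2.6
= 312.0 seconds

312.0 seconds


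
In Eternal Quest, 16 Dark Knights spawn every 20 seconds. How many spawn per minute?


Spawns per minute = count * (60 / interval)
= 16 * (60 / 20)
= 16 * 3.0
= 48.0

48.0 per minute


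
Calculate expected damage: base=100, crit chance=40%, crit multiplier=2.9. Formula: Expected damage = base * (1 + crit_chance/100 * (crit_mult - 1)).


E[dmg] = base * (1 + crit_chance * (crit_mult - 1))
cc as decimal = 40/100 = 0.4
cm - 1 = 2.9 - 1 = 1.9
Bonus factor = 0.4 * 1.9 = 0.76
Total multiplier = 1 + 0.76 = 1.76
Expected damage = 100 * 1.76 = 176.00

176.00 damage


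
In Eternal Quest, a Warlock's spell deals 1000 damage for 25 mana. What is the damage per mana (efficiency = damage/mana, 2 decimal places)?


Efficiency = damage / mana
= 1000 / 25
= 40.00

40.00 dmg/mana


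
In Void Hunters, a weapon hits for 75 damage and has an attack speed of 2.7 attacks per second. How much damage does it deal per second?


DPS = damage * attack_speed
= 75 * 2.7
= 202.5

202.5 DPS


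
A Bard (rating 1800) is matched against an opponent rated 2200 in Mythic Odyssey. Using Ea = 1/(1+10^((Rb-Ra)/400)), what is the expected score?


Elo expected score: Ea = 1/(1 + 10^((Rb-Ra)/400))
Rb - Ra = 2200 - 1800 = 400
(Rb-Ra)/400 = 400/400 = 1.0
10^1.0 = 10.0
Ea = 1/(1 + 10.0) = 1/11.0 = 0.0909

0.0909


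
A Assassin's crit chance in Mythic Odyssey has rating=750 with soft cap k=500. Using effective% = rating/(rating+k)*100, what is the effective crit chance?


effective% = rating / (rating + k) * 100
= 750 / (750 + 500) * 100
= 750 / 1250 * 100
= 0.6 * 100
= 60.00%

60.00%


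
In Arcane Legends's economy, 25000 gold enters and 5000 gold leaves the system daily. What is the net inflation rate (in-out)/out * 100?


Net gold = 25000 - 5000 = 20000
Inflation rate = net / sunk * 100 = 20000 / 5000 * 100
= 4.0 * 100
= 400.00%

400.00%


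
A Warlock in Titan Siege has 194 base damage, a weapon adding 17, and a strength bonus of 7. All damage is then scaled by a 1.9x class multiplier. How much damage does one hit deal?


Sum base + weapon + str = 194 + 17 + 7 = 218
Multiply by 1.9:
218 * 1.9 = 414.2

414.2 damage


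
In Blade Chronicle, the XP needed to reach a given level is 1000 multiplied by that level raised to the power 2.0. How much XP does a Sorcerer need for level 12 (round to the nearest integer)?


XP = 1000 * level^2.0
Substitute level = 12:
XP = 1000 * 12^2.0
= 1000 * 144.0
= 144000

144000 XP


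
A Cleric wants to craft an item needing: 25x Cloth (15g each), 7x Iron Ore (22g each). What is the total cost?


Cost breakdown:
  Cloth: 25 * 15 = 375
  Iron Ore: 7 * 22 = 154
Total = 375 + 154 = 529

529 gold


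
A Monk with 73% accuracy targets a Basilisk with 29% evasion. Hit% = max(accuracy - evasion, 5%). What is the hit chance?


accuracy - evasion = 73 - 29 = 44
Apply floor: max(44, 5) = 44
Hit chance = 44%

44%


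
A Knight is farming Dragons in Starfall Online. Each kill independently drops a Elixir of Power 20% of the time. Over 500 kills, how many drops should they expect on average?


Expected drops = kills * (drop_rate / 100)
= 500 * (20 / 100)
= 500 * 0.2
= 100.0

100.0 drops


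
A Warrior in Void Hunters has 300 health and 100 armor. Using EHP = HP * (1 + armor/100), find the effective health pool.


EHP = 300 * (1 + 100/100)
= 300 * (1 + 1.0)
= 300 * 2.0
= 600.0

600.0 EHP


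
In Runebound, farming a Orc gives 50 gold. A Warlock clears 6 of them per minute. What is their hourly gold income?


Gold per minute = 50 * 6 = 300
Gold per hour = 300 * 60 = 18000

18000 gold/hour


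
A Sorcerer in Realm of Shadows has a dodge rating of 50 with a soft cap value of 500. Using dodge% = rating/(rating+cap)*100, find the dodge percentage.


dodge% = 50 / (50 + 500) * 100
= 50 / 550 * 100
= 0.090909 * 100
= 9.09%

9.09%


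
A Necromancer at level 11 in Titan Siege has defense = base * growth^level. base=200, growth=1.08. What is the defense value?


value = base * growth^level
= 200 * 1.08^11
= 200 * 2.331639
= 466.33

466.33 defense


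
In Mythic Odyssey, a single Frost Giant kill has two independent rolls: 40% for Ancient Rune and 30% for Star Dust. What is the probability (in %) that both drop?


For independent events, P(both) = P(A) * P(B)
= 40% * 30%
= 1200 / 100 %
= 12.0%

12.0%


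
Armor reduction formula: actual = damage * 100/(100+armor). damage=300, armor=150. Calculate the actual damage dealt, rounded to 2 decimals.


actual = 300 * 100 / (100 + 150)
= 300 * 100 / 250
= 30000 / 250
= 120.00

120.00 damage


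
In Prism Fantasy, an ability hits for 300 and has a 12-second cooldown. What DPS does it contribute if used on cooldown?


DPS = damage / cooldown
= 300 / 12
= 25.00

25.00 DPS


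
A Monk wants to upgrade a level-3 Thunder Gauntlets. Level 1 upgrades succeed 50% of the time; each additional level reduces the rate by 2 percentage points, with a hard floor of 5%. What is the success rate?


raw_rate = 50 - 2 * (3 - 1)
= 50 - 2 * 2
= 50 - 4
= 46
Apply floor: max(46, 5) = 46%

46%


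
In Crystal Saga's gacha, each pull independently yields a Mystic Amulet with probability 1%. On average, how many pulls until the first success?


Expected pulls for a geometric distribution = 1/p = 100 / rate%
= 100 / 1
= 100.0

100.0 pulls


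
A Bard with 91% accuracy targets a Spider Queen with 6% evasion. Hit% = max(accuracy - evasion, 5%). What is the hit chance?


accuracy - evasion = 91 - 6 = 85
Apply floor: max(85, 5) = 85
Hit chance = 85%

85%


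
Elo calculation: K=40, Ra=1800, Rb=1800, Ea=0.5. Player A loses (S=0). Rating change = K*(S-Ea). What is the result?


Elo update: delta = K * (S - Ea), where S = 0 (loses)
S - Ea = 0 - 0.5 = -0.5
Rating change = 40 * -0.5
= -20.00

-20.00 rating points


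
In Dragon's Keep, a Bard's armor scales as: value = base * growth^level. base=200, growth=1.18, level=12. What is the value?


value = base * growth^level
= 200 * 1.18^12
= 200 * 7.287593
= 1457.52

1457.52 armor


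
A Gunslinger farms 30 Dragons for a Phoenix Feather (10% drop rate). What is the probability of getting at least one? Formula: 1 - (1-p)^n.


P(at least one) = 1 - P(none) = 1 - (1-p)^n
p = 10/100 = 0.1
1 - p = 0.9
(1 - p)^30 = 0.9^30 = 0.042391
P(at least one) = 1 - 0.042391 = 0.9576

0.9576


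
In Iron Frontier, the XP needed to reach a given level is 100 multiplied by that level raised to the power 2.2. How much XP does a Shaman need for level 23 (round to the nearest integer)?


XP = 100 * level^2.2
Substitute level = 23:
XP = 100 * 23^2.2
= 100 * 990.3786
= 99038

99038 XP


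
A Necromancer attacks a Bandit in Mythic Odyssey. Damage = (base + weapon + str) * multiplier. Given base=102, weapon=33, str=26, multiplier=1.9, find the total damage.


Sum base + weapon + str = 102 + 33 + 26 = 161
Multiply by 1.9:
161 * 1.9 = 305.9

305.9 damage


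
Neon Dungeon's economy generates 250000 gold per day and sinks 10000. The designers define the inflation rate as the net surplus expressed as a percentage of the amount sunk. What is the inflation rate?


Net gold = 250000 - 10000 = 240000
Inflation rate = net / sunk * 100 = 240000 / 10000 * 100
= 24.0 * 100
= 2400.00%

2400.00%


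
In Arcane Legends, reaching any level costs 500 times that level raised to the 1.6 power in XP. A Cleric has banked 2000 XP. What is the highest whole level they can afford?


XP = 500 * level^1.6, so level = (XP / 500)^(1/1.6)
= (2000 / 500)^(1/1.6)
= 4.0^0.625
= 2.3784
Floor: level = 2

level 2


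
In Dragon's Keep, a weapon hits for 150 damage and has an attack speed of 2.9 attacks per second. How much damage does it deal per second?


DPS = damage * attack_speed
= 150 * 2.9
= 435.0

435.0 DPS


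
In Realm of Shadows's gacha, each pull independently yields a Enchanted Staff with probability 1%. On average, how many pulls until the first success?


Expected pulls for a geometric distribution = 1/p = 100 / rate%
= 100 / 1
= 100.0

100.0 pulls


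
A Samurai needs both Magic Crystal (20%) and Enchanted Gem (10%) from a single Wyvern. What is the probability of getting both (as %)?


For independent events, P(both) = P(A) * P(B)
= 20% * 10%
= 200 / 100 %
= 2.0%

2.0%


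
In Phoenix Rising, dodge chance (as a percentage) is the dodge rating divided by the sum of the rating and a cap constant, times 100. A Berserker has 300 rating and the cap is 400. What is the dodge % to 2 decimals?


dodge% = 300 / (300 + 400) * 100
= 300 / 700 * 100
= 0.428571 * 100
= 42.86%

42.86%


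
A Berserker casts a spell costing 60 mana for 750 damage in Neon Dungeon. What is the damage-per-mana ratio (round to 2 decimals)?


Efficiency = damage / mana
= 750 / 60
= 12.50

12.50 dmg/mana


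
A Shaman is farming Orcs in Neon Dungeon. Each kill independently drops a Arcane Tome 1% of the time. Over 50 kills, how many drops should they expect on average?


Expected drops = kills * (drop_rate / 100)
= 50 * (1 / 100)
= 50 * 0.01
= 0.5

0.5 drops


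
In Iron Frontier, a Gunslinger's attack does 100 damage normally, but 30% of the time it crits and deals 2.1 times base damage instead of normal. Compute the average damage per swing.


E[dmg] = base * (1 + crit_chance * (crit_mult - 1))
cc as decimal = 30/100 = 0.3
cm - 1 = 2.1 - 1 = 1.1
Bonus factor = 0.3 * 1.1 = 0.33
Total multiplier = 1 + 0.33 = 1.33
Expected damage = 100 * 1.33 = 133.00

133.00 damage


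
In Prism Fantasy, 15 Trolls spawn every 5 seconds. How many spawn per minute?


Spawns per minute = count * (60 / interval)
= 15 * (60 / 5)
= 15 * 12.0
= 180.0

180.0 per minute


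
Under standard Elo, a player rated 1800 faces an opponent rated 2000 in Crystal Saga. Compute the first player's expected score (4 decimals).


Elo expected score: Ea = 1/(1 + 10^((Rb-Ra)/400))
Rb - Ra = 2000 - 1800 = 200
(Rb-Ra)/400 = 200/400 = 0.5
10^0.5 = 3.162278
Ea = 1/(1 + 3.162278) = 1/4.162278 = 0.2403

0.2403


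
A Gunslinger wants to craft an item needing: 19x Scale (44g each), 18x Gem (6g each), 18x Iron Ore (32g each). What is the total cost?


Cost breakdown:
  Scale: 19 * 44 = 836
  Gem: 18 * 6 = 108
  Iron Ore: 18 * 32 = 576
Total = 836 + 108 + 576 = 1520

1520 gold


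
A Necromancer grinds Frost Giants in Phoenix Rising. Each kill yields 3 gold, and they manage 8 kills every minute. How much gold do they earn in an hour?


Gold per minute = 3 * 8 = 24
Gold per hour = 24 * 60 = 1440

1440 gold/hour


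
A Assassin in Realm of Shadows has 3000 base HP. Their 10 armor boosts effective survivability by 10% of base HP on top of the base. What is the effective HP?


EHP = 3000 * (1 + 10/100)
= 3000 * (1 + 0.1)
= 3000 * 1.1
= 3300.0

3300.0 EHP


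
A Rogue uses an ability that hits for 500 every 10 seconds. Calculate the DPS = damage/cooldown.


DPS = damage / cooldown
= 500 / 10
= 50.00

50.00 DPS


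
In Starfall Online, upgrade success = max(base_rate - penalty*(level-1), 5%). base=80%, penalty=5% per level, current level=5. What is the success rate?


raw_rate = 80 - 5 * (5 - 1)
= 80 - 5 * 4
= 80 - 20
= 60
Apply floor: max(60, 5) = 60%

60%


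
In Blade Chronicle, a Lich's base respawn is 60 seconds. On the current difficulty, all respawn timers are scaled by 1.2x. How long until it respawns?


Respawn time = base * multiplier
= 60 * 1.2
= 72.0 seconds

72.0 seconds


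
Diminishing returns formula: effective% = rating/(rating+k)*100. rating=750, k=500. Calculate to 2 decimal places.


effective% = rating / (rating + k) * 100
= 750 / (750 + 500) * 100
= 750 / 1250 * 100
= 0.6 * 100
= 60.00%

60.00%


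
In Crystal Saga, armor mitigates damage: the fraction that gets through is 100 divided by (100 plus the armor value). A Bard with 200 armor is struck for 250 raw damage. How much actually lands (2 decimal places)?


actual = 250 * 100 / (100 + 200)
= 250 * 100 / 300
= 25000 / 300
= 83.33

83.33 damage


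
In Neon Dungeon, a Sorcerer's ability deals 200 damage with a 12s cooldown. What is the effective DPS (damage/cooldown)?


DPS = damage / cooldown
= 200 / 12
= 16.67

16.67 DPS


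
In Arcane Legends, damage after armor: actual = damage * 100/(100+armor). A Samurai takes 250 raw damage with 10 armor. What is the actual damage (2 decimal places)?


actual = 250 * 100 / (100 + 10)
= 250 * 100 / 110
= 25000 / 110
= 227.27

227.27 damage


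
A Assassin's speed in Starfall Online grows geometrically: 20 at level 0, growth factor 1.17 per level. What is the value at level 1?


value = base * growth^level
= 20 * 1.17^1
= 20 * 1.17
= 23.40

23.40 speed


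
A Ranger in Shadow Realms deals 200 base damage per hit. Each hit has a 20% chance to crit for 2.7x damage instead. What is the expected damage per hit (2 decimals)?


E[dmg] = base * (1 + crit_chance * (crit_mult - 1))
cc as decimal = 20/100 = 0.2
cm - 1 = 2.7 - 1 = 1.7
Bonus factor = 0.2 * 1.7 = 0.34
Total multiplier = 1 + 0.34 = 1.34
Expected damage = 200 * 1.34 = 268.00

268.00 damage


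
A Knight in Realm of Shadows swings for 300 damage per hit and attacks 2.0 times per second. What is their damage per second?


DPS = damage * attack_speed
= 300 * 2.0
= 600.0

600.0 DPS


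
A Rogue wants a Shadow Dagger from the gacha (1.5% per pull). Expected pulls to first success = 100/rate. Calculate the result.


Expected pulls for a geometric distribution = 1/p = 100 / rate%
= 100 / 1.5
= 66.67

66.67 pulls


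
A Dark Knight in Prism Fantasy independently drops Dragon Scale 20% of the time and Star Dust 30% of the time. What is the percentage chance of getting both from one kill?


For independent events, P(both) = P(A) * P(B)
= 20% * 30%
= 600 / 100 %
= 6.0%

6.0%


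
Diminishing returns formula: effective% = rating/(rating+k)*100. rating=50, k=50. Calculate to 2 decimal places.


effective% = rating / (rating + k) * 100
= 50 / (50 + 50) * 100
= 50 / 100 * 100
= 0.5 * 100
= 50.00%

50.00%


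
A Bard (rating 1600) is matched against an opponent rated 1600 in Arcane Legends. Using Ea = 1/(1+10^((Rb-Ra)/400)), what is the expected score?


Elo expected score: Ea = 1/(1 + 10^((Rb-Ra)/400))
Rb - Ra = 1600 - 1600 = 0
(Rb-Ra)/400 = 0/400 = 0.0
10^0.0 = 1.0
Ea = 1/(1 + 1.0) = 1/2.0 = 0.5000

0.5000


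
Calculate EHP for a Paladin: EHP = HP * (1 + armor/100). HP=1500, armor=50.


EHP = 1500 * (1 + 50/100)
= 1500 * (1 + 0.5)
= 1500 * 1.5
= 2250.0

2250.0 EHP


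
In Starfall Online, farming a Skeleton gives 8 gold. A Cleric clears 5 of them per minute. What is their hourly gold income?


Gold per minute = 8 * 5 = 40
Gold per hour = 40 * 60 = 2400

2400 gold/hour


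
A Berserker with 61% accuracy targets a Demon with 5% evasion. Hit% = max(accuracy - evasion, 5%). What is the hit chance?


accuracy - evasion = 61 - 5 = 56
Apply floor: max(56, 5) = 56
Hit chance = 56%

56%


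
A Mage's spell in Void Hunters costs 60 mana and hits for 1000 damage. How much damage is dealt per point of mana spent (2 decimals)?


Efficiency = damage / mana
= 1000 / 60
= 16.67

16.67 dmg/mana


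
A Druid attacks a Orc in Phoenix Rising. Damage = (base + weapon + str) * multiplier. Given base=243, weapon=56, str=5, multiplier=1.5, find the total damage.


Sum base + weapon + str = 243 + 56 + 5 = 304
Multiply by 1.5:
304 * 1.5 = 456.0

456.0 damage


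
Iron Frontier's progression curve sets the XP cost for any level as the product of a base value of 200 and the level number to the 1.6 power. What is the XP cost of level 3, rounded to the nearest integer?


XP = 200 * level^1.6
Substitute level = 3:
XP = 200 * 3^1.6
= 200 * 5.7995
= 1160

1160 XP


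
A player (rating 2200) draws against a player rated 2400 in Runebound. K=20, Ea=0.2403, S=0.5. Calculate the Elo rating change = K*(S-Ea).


Elo update: delta = K * (S - Ea), where S = 0.5 (draws)
S - Ea = 0.5 - 0.2403 = 0.2597
Rating change = 20 * 0.2597
= 5.19

5.19 rating points


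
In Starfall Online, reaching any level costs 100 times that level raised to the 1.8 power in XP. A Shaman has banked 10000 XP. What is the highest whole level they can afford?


XP = 100 * level^1.8, so level = (XP / 100)^(1/1.8)
= (10000 / 100)^(1/1.8)
= 100.0^0.5556
= 12.9155
Floor: level = 12

level 12


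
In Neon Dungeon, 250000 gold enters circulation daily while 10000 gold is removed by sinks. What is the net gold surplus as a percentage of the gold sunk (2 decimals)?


Net gold = 250000 - 10000 = 240000
Inflation rate = net / sunk * 100 = 240000 / 10000 * 100
= 24.0 * 100
= 2400.00%

2400.00%


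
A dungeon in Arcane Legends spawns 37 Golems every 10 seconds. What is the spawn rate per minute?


Spawns per minute = count * (60 / interval)
= 37 * (60 / 10)
= 37 * 6.0
= 222.0

222.0 per minute


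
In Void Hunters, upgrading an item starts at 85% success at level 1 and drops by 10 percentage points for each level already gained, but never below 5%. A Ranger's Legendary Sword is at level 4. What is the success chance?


raw_rate = 85 - 10 * (4 - 1)
= 85 - 10 * 3
= 85 - 30
= 55
Apply floor: max(55, 5) = 55%

55%


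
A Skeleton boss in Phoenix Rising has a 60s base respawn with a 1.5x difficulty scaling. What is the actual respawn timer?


Respawn time = base * multiplier
= 60 * 1.5
= 90.0 seconds

90.0 seconds


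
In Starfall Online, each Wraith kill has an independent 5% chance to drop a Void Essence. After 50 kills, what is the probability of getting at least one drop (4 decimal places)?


P(at least one) = 1 - P(none) = 1 - (1-p)^n
p = 5/100 = 0.05
1 - p = 0.95
(1 - p)^50 = 0.95^50 = 0.076945
P(at least one) = 1 - 0.076945 = 0.9231

0.9231


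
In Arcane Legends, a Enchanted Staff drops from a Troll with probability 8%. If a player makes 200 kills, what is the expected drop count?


Expected drops = kills * (drop_rate / 100)
= 200 * (8 / 100)
= 200 * 0.08
= 16.0

16.0 drops


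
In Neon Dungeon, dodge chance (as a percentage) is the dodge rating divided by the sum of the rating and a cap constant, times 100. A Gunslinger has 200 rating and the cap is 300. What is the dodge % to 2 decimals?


dodge% = 200 / (200 + 300) * 100
= 200 / 500 * 100
= 0.4 * 100
= 40.00%

40.00%


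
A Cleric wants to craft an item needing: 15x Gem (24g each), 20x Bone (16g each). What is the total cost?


Cost breakdown:
  Gem: 15 * 24 = 360
  Bone: 20 * 16 = 320
Total = 360 + 320 = 680

680 gold


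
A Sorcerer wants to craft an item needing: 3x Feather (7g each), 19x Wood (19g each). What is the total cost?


Cost breakdown:
  Feather: 3 * 7 = 21
  Wood: 19 * 19 = 361
Total = 21 + 361 = 382

382 gold


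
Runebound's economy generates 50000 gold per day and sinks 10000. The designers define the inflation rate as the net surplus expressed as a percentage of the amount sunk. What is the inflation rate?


Net gold = 50000 - 10000 = 40000
Inflation rate = net / sunk * 100 = 40000 / 10000 * 100
= 4.0 * 100
= 400.00%

400.00%


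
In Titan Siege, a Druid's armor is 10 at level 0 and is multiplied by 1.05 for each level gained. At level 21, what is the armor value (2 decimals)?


value = base * growth^level
= 10 * 1.05^21
= 10 * 2.785963
= 27.86

27.86 armor


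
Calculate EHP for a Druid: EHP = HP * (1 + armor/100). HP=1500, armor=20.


EHP = 1500 * (1 + 20/100)
= 1500 * (1 + 0.2)
= 1500 * 1.2
= 1800.0

1800.0 EHP


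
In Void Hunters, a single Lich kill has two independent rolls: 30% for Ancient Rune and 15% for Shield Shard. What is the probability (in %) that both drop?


For independent events, P(both) = P(A) * P(B)
= 30% * 15%
= 450 / 100 %
= 4.5%

4.5%


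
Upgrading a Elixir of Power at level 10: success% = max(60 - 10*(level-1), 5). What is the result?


raw_rate = 60 - 10 * (10 - 1)
= 60 - 10 * 9
= 60 - 90
= -30
Apply floor: max(-30, 5) = 5%

5%


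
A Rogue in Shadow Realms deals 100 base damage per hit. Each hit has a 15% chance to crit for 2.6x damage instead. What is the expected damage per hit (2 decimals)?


E[dmg] = base * (1 + crit_chance * (crit_mult - 1))
cc as decimal = 15/100 = 0.15
cm - 1 = 2.6 - 1 = 1.6
Bonus factor = 0.15 * 1.6 = 0.24
Total multiplier = 1 + 0.24 = 1.24
Expected damage = 100 * 1.24 = 124.00

124.00 damage


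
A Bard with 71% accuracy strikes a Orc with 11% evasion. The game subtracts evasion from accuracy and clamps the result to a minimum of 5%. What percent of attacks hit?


accuracy - evasion = 71 - 11 = 60
Apply floor: max(60, 5) = 60
Hit chance = 60%

60%


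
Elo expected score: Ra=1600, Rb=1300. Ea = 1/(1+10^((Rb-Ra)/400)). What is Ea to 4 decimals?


Elo expected score: Ea = 1/(1 + 10^((Rb-Ra)/400))
Rb - Ra = 1300 - 1600 = -300
(Rb-Ra)/400 = -300/400 = -0.75
10^-0.75 = 0.177828
Ea = 1/(1 + 0.177828) = 1/1.177828 = 0.8490

0.8490


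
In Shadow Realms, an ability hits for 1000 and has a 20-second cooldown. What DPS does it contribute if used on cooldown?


DPS = damage / cooldown
= 1000 / 20
= 50.00

50.00 DPS


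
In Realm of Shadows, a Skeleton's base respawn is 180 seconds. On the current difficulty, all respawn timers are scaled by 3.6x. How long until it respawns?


Respawn time = base * multiplier
= 180 * 3.6
= 648.0 seconds

648.0 seconds


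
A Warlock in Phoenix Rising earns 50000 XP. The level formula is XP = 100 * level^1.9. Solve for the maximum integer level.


XP = 100 * level^1.9, so level = (XP / 100)^(1/1.9)
= (50000 / 100)^(1/1.9)
= 500.0^0.5263
= 26.3336
Floor: level = 26

level 26


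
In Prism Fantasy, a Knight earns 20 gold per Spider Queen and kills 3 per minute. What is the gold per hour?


Gold per minute = 20 * 3 = 60
Gold per hour = 60 * 60 = 3600

3600 gold/hour


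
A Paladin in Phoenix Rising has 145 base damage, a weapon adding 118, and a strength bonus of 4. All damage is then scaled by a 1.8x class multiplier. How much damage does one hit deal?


Sum base + weapon + str = 145 + 118 + 4 = 267
Multiply by 1.8:
267 * 1.8 = 480.6

480.6 damage


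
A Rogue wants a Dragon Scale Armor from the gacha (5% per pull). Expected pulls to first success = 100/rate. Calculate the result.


Expected pulls for a geometric distribution = 1/p = 100 / rate%
= 100 / 5
= 20.0

20.0 pulls


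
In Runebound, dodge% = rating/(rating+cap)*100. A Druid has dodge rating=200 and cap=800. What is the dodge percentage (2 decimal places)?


dodge% = 200 / (200 + 800) * 100
= 200 / 1000 * 100
= 0.2 * 100
= 20.00%

20.00%


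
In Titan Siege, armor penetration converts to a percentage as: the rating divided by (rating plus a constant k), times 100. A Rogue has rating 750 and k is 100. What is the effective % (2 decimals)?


effective% = rating / (rating + k) * 100
= 750 / (750 + 100) * 100
= 750 / 850 * 100
= 0.882353 * 100
= 88.24%

88.24%


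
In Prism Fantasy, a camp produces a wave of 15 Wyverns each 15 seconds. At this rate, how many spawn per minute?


Spawns per minute = count * (60 / interval)
= 15 * (60 / 15)
= 15 * 4.0
= 60.0

60.0 per minute


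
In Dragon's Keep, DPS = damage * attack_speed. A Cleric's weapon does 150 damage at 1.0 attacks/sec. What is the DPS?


DPS = damage * attack_speed
= 150 * 1.0
= 150.0

150.0 DPS


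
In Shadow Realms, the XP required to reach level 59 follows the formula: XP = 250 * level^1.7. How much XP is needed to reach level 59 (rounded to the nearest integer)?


XP = 250 * level^1.7
Substitute level = 59:
XP = 250 * 59^1.7
= 250 * 1024.3501
= 256088

256088 XP


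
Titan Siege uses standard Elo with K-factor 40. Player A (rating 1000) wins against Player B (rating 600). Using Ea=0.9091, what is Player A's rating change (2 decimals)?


Elo update: delta = K * (S - Ea), where S = 1 (wins)
S - Ea = 1 - 0.9091 = 0.0909
Rating change = 40 * 0.0909
= 3.64

3.64 rating points


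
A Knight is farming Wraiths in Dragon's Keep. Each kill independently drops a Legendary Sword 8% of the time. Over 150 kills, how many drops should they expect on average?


Expected drops = kills * (drop_rate / 100)
= 150 * (8 / 100)
= 150 * 0.08
= 12.0

12.0 drops


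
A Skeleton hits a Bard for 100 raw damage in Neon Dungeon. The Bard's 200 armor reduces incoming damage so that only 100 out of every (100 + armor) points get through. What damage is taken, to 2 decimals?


actual = 100 * 100 / (100 + 200)
= 100 * 100 / 300
= 10000 / 300
= 33.33

33.33 damage


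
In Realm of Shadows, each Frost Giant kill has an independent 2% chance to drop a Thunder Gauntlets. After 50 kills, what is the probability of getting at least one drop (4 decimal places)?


P(at least one) = 1 - P(none) = 1 - (1-p)^n
p = 2/100 = 0.02
1 - p = 0.98
(1 - p)^50 = 0.98^50 = 0.364170
P(at least one) = 1 - 0.364170 = 0.6358

0.6358


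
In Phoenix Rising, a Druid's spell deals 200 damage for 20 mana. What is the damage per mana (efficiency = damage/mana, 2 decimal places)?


Efficiency = damage / mana
= 200 / 20
= 10.00

10.00 dmg/mana


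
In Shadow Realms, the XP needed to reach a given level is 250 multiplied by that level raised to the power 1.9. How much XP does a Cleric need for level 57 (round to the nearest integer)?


XP = 250 * level^1.9
Substitute level = 57:
XP = 250 * 57^1.9
= 250 * 2168.51398
= 542128

542128 XP


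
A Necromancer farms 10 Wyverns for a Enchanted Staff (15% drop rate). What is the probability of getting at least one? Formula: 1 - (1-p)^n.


P(at least one) = 1 - P(none) = 1 - (1-p)^n
p = 15/100 = 0.15
1 - p = 0.85
(1 - p)^10 = 0.85^10 = 0.196874
P(at least one) = 1 - 0.196874 = 0.8031

0.8031
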